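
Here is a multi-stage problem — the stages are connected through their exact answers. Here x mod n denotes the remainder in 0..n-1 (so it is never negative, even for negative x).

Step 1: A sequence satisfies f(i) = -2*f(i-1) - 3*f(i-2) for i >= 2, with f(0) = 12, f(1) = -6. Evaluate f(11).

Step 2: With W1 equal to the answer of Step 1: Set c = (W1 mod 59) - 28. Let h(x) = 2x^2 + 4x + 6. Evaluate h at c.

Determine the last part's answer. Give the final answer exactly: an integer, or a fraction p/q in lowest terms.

132

Step 1: f(2) = -2*(-6) - 3*(12) = -24; iterating: f(2)=-24, f(3)=66, f(4)=-60, f(5)=-78, f(6)=336, f(7)=-438, f(8)=-132, f(9)=1578, f(10)=-2760, f(11)=786; answer 786
Step 2: W1 = 786; c = -9; 2*(-9)^2 + 4*(-9)^1 + 6 = (162) + (-36) + (6) = 132; answer 132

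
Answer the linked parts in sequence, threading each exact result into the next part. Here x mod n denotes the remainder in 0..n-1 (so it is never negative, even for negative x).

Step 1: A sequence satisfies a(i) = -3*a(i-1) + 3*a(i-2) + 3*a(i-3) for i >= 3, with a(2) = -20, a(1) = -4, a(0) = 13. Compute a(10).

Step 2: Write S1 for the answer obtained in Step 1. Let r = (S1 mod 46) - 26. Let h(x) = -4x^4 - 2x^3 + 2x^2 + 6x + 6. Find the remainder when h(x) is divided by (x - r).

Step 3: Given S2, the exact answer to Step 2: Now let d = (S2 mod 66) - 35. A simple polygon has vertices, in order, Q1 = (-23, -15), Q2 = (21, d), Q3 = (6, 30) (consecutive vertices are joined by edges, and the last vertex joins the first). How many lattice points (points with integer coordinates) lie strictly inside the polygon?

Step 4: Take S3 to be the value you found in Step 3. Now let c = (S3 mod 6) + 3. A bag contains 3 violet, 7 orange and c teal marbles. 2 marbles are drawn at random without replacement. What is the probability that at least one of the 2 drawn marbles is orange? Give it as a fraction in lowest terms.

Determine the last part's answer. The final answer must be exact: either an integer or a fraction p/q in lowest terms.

91/136

Step 1: a(3) = -3*(-20) + 3*(-4) + 3*(13) = 87; iterating: a(3)=87, a(4)=-333, a(5)=1200, a(6)=-4338, a(7)=15615, a(8)=-56259, a(9)=202608, a(10)=-729756; answer -729756
Step 2: S1 = -729756; r = 8; remainder = value at the root: -4*(8)^4 - 2*(8)^3 + 2*(8)^2 + 6*(8)^1 + 6 = (-16384) + (-1024) + (128) + (48) + (6) = -17226; answer -17226
Step 3: S2 = -17226; d = -35; cross terms: (-23*-35 - 21*-15)=1120, (21*30 - 6*-35)=840, (6*-15 - -23*30)=600; twice the area = |2560| = 2560; area = 1280; boundary points = 4 + 5 + 1 = 10; strictly interior points = area - boundary/2 + 1 = 1276; answer 1276
Step 4: S3 = 1276; c = 7; total draws C(17,2) = 136; complement C(10,2) = 45; favorable 136 - 45 = 91; P = 91/136; answer 91/136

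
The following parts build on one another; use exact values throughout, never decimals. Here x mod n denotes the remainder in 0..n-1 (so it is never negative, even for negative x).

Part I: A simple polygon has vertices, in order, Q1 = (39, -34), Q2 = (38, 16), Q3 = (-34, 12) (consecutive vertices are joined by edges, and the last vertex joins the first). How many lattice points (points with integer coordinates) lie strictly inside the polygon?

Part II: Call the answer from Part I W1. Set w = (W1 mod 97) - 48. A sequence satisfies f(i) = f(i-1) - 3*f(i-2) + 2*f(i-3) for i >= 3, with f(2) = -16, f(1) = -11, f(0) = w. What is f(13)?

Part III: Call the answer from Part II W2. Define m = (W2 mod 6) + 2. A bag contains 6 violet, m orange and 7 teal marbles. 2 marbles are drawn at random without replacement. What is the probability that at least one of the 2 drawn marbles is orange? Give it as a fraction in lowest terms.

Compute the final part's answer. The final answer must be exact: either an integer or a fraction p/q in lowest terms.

25/51

Part I: cross terms: (39*16 - 38*-34)=1916, (38*12 - -34*16)=1000, (-34*-34 - 39*12)=688; twice the area = |3604| = 3604; area = 1802; boundary points = 1 + 4 + 1 = 6; strictly interior points = area - boundary/2 + 1 = 1800; answer 1800
Part II: W1 = 1800; w = 6; f(3) = 1*(-16) - 3*(-11) + 2*(6) = 29; iterating: f(3)=29, f(4)=55, f(5)=-64, f(6)=-171, f(7)=131, f(8)=516, f(9)=-219, f(10)=-1505, f(11)=184, f(12)=4261, f(13)=699; answer 699
Part III: W2 = 699; m = 5; total draws C(18,2) = 153; complement C(13,2) = 78; favorable 153 - 78 = 75; P = 25/51; answer 25/51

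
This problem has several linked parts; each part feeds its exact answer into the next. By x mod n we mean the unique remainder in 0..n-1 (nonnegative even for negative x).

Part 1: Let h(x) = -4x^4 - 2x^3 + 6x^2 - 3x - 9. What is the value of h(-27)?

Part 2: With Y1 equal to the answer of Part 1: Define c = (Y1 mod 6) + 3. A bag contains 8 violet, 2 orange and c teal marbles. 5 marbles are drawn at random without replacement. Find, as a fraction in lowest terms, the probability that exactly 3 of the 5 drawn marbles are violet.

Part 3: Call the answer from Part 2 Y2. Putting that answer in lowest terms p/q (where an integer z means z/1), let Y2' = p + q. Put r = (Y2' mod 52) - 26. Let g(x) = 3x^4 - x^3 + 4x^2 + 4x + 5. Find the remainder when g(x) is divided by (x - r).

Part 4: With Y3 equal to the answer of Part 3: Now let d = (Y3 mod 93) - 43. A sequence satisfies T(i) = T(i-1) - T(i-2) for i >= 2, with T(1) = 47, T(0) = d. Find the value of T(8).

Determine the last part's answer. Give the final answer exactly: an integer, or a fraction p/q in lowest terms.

Part 1: -4*(-27)^4 - 2*(-27)^3 + 6*(-27)^2 - 3*(-27)^1 - 9 = (-2125764) + (39366) + (4374) + (81) + (-9) = -2081952; answer -2081952
Part 2: Y1 = -2081952; c = 3; total draws C(13,5) = 1287; favorable C(8,3)*C(5,2) = 560; P = 560/1287; answer 560/1287
Part 3: Y2 = 560/1287; threaded value p + q = 1847; r = 1; remainder = value at the root: 3*(1)^4 - 1*(1)^3 + 4*(1)^2 + 4*(1)^1 + 5 = (3) + (-1) + (4) + (4) + (5) = 15; answer 15
Part 4: Y3 = 15; d = -28; T(2) = 1*(47) - 1*(-28) = 75; iterating: T(2)=75, T(3)=28, T(4)=-47, T(5)=-75, T(6)=-28, T(7)=47, T(8)=75; answer 75

75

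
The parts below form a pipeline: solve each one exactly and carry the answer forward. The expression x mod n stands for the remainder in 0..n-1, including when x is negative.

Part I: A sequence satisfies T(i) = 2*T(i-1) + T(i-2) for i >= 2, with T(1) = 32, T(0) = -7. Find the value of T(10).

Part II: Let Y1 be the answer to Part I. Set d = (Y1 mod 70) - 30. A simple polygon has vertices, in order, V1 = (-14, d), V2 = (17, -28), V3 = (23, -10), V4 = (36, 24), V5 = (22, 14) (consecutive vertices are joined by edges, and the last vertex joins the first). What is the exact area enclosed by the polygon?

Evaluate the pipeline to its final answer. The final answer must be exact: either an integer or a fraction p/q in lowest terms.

2005/2

Part I: T(2) = 2*(32) + 1*(-7) = 57; iterating: T(2)=57, T(3)=146, T(4)=349, T(5)=844, T(6)=2037, T(7)=4918, T(8)=11873, T(9)=28664, T(10)=69201; answer 69201
Part II: Y1 = 69201; d = 11; cross terms: (-14*-28 - 17*11)=205, (17*-10 - 23*-28)=474, (23*24 - 36*-10)=912, (36*14 - 22*24)=-24, (22*11 - -14*14)=438; twice the area = |2005| = 2005; area = 2005/2; answer 2005/2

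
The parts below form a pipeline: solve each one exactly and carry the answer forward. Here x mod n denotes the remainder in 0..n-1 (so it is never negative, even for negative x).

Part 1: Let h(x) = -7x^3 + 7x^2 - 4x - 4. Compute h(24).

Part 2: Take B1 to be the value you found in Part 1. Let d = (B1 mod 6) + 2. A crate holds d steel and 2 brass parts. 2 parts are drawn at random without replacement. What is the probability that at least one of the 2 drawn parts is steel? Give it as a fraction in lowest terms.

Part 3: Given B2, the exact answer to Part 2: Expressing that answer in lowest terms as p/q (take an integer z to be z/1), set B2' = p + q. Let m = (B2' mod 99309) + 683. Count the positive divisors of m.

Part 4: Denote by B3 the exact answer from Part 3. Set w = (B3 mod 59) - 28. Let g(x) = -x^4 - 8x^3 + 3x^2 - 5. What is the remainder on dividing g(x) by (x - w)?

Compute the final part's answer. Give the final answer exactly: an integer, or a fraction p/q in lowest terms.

Part 1: -7*(24)^3 + 7*(24)^2 - 4*(24)^1 - 4 = (-96768) + (4032) + (-96) + (-4) = -92836; answer -92836
Part 2: B1 = -92836; d = 4; total draws C(6,2) = 15; complement C(2,2) = 1; favorable 15 - 1 = 14; P = 14/15; answer 14/15
Part 3: B2 = 14/15; threaded value p + q = 29; m = 712; 712 = 2^3 * 89; number of divisors = (3+1) * (1+1) = 8; answer 8
Part 4: B3 = 8; w = -20; remainder = value at the root: -1*(-20)^4 - 8*(-20)^3 + 3*(-20)^2 - 5 = (-160000) + (64000) + (1200) + (-5) = -94805; answer -94805

-94805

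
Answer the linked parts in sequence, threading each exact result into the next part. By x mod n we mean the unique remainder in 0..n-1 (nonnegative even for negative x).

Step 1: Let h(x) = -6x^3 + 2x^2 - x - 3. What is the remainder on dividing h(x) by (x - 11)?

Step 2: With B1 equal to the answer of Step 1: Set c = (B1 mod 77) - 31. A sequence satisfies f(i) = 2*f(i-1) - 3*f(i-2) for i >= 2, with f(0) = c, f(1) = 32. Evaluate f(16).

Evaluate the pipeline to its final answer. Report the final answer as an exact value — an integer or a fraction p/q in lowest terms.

155572

Step 1: remainder = value at the root: -6*(11)^3 + 2*(11)^2 - 1*(11)^1 - 3 = (-7986) + (242) + (-11) + (-3) = -7758; answer -7758
Step 2: B1 = -7758; c = -12; f(2) = 2*(32) - 3*(-12) = 100; iterating: f(2)=100, f(3)=104, f(4)=-92, f(5)=-496, f(6)=-716, f(7)=56, f(8)=2260, f(9)=4352, f(10)=1924, f(11)=-9208, f(12)=-24188, f(13)=-20752, f(14)=31060, f(15)=124376, f(16)=155572; answer 155572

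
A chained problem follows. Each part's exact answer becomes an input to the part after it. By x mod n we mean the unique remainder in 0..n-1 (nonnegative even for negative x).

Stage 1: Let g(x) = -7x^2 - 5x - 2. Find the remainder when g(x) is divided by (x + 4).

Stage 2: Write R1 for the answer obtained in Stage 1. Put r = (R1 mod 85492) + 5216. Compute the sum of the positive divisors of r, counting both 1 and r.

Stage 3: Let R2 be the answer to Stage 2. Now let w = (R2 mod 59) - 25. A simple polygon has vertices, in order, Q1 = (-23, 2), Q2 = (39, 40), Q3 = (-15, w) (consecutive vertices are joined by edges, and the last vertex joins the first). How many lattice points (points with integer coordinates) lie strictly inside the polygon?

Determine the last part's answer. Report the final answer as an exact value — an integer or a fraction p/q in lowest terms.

457

Stage 1: remainder = value at the root: -7*(-4)^2 - 5*(-4)^1 - 2 = (-112) + (20) + (-2) = -94; answer -94
Stage 2: R1 = -94; r = 90614; 90614 = 2 * 45307; sigma = (1 + 2) * (1 + 45307) = 3 * 45308 = 135924; answer 135924
Stage 3: R2 = 135924; w = 22; cross terms: (-23*40 - 39*2)=-998, (39*22 - -15*40)=1458, (-15*2 - -23*22)=476; twice the area = |936| = 936; area = 468; boundary points = 2 + 18 + 4 = 24; strictly interior points = area - boundary/2 + 1 = 457; answer 457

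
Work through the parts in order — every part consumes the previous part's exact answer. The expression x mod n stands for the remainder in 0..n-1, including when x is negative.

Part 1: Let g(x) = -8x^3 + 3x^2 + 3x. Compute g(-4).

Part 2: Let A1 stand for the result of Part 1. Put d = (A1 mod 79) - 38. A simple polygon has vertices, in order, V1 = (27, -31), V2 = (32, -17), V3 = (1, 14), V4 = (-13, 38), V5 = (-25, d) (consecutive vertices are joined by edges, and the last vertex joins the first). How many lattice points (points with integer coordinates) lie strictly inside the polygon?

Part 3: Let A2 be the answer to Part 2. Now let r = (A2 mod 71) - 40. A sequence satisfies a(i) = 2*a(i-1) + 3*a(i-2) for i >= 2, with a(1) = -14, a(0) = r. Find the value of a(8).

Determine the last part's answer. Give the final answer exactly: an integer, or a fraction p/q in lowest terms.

Part 1: -8*(-4)^3 + 3*(-4)^2 + 3*(-4)^1 = (512) + (48) + (-12) = 548; answer 548
Part 2: A1 = 548; d = 36; cross terms: (27*-17 - 32*-31)=533, (32*14 - 1*-17)=465, (1*38 - -13*14)=220, (-13*36 - -25*38)=482, (-25*-31 - 27*36)=-197; twice the area = |1503| = 1503; area = 1503/2; boundary points = 1 + 31 + 2 + 2 + 1 = 37; strictly interior points = area - boundary/2 + 1 = 734; answer 734
Part 3: A2 = 734; r = -16; a(2) = 2*(-14) + 3*(-16) = -76; iterating: a(2)=-76, a(3)=-194, a(4)=-616, a(5)=-1814, a(6)=-5476, a(7)=-16394, a(8)=-49216; answer -49216

-49216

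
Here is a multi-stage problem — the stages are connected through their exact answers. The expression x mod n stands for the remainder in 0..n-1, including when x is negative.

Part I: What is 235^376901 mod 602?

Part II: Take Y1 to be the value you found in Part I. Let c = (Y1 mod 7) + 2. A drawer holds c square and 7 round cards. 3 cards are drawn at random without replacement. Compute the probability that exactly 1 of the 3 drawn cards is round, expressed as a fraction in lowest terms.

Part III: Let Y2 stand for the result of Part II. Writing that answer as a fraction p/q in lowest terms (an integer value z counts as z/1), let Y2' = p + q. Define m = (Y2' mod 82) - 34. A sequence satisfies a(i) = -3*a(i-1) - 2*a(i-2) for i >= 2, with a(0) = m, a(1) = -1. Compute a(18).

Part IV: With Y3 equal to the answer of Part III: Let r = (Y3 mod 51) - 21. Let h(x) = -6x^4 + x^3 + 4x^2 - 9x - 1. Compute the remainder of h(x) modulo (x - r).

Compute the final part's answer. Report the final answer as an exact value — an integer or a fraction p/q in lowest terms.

-227095

Part I: squarings mod 602: 235^1=235, 235^2=443, 235^4=599, 235^8=9, 235^16=81, 235^32=541, 235^64=109, 235^128=443, 235^256=599, 235^512=9, 235^1024=81, 235^2048=541, 235^4096=109, 235^8192=443, 235^16384=599, 235^32768=9, 235^65536=81, 235^131072=541, 235^262144=109; 235^376901 = 235^1 * 235^4 * 235^64 * 235^16384 * 235^32768 * 235^65536 * 235^262144 = 93 (mod 602); answer 93
Part II: Y1 = 93; c = 4; total draws C(11,3) = 165; favorable C(7,1)*C(4,2) = 42; P = 14/55; answer 14/55
Part III: Y2 = 14/55; threaded value p + q = 69; m = 35; a(2) = -3*(-1) - 2*(35) = -67; iterating: a(2)=-67, a(3)=203, a(4)=-475, a(5)=1019, a(6)=-2107, a(7)=4283, a(8)=-8635, a(9)=17339, a(10)=-34747, a(11)=69563, a(12)=-139195, a(13)=278459, a(14)=-556987, a(15)=1114043, a(16)=-2228155, a(17)=4456379, a(18)=-8912827; answer -8912827
Part IV: Y3 = -8912827; r = 14; remainder = value at the root: -6*(14)^4 + 1*(14)^3 + 4*(14)^2 - 9*(14)^1 - 1 = (-230496) + (2744) + (784) + (-126) + (-1) = -227095; answer -227095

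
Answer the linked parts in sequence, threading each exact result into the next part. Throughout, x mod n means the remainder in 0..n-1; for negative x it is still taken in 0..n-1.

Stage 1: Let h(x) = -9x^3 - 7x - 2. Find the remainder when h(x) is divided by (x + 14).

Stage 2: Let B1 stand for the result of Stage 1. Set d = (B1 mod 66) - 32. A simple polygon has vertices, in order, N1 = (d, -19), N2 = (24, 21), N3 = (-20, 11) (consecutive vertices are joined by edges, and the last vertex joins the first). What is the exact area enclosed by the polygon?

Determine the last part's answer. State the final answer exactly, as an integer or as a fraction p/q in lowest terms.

810

Stage 1: remainder = value at the root: -9*(-14)^3 - 7*(-14)^1 - 2 = (24696) + (98) + (-2) = 24792; answer 24792
Stage 2: B1 = 24792; d = 10; cross terms: (10*21 - 24*-19)=666, (24*11 - -20*21)=684, (-20*-19 - 10*11)=270; twice the area = |1620| = 1620; area = 810; answer 810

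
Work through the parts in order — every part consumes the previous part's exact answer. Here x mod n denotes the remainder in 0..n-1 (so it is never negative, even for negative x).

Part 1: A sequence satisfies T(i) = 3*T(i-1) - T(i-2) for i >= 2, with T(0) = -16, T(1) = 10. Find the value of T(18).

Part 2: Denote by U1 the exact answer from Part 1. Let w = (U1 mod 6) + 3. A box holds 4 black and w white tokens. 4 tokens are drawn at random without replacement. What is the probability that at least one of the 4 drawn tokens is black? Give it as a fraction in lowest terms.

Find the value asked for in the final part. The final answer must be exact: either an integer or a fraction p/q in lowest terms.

59/66

Part 1: T(2) = 3*(10) - 1*(-16) = 46; iterating: T(2)=46, T(3)=128, T(4)=338, T(5)=886, T(6)=2320, T(7)=6074, T(8)=15902, T(9)=41632, T(10)=108994, T(11)=285350, T(12)=747056, T(13)=1955818, T(14)=5120398, T(15)=13405376, T(16)=35095730, T(17)=91881814, T(18)=240549712; answer 240549712
Part 2: U1 = 240549712; w = 7; total draws C(11,4) = 330; complement C(7,4) = 35; favorable 330 - 35 = 295; P = 59/66; answer 59/66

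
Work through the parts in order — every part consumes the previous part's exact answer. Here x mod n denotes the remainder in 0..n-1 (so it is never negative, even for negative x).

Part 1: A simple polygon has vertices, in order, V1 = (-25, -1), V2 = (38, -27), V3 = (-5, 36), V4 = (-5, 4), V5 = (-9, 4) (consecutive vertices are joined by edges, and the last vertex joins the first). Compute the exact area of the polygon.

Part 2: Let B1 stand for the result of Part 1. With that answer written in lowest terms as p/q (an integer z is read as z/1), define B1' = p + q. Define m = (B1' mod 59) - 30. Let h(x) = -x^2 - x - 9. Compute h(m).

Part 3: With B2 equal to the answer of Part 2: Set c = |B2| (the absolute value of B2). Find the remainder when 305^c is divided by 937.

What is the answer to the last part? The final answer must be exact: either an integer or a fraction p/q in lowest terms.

847

Part 1: cross terms: (-25*-27 - 38*-1)=713, (38*36 - -5*-27)=1233, (-5*4 - -5*36)=160, (-5*4 - -9*4)=16, (-9*-1 - -25*4)=109; twice the area = |2231| = 2231; area = 2231/2; answer 2231/2
Part 2: B1 = 2231/2; threaded value p + q = 2233; m = 20; -1*(20)^2 - 1*(20)^1 - 9 = (-400) + (-20) + (-9) = -429; answer -429
Part 3: B2 = -429; c = 429; squarings mod 937: 305^1=305, 305^2=262, 305^4=243, 305^8=18, 305^16=324, 305^32=32, 305^64=87, 305^128=73, 305^256=644; 305^429 = 305^1 * 305^4 * 305^8 * 305^32 * 305^128 * 305^256 = 847 (mod 937); answer 847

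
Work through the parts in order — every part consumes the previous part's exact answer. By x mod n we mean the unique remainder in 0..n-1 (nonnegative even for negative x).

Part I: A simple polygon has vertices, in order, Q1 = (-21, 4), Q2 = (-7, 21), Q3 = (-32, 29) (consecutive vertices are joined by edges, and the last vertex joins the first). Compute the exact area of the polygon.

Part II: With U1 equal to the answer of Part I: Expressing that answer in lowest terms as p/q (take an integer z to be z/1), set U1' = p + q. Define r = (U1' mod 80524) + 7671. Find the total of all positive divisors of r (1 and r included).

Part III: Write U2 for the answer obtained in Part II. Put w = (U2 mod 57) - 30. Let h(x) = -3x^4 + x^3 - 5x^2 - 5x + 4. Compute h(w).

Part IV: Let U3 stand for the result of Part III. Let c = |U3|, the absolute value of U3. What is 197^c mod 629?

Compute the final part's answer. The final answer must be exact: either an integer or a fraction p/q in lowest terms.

477

Part I: cross terms: (-21*21 - -7*4)=-413, (-7*29 - -32*21)=469, (-32*4 - -21*29)=481; twice the area = |537| = 537; area = 537/2; answer 537/2
Part II: U1 = 537/2; threaded value p + q = 539; r = 8210; 8210 = 2 * 5 * 821; sigma = (1 + 2) * (1 + 5) * (1 + 821) = 3 * 6 * 822 = 14796; answer 14796
Part III: U2 = 14796; w = 3; -3*(3)^4 + 1*(3)^3 - 5*(3)^2 - 5*(3)^1 + 4 = (-243) + (27) + (-45) + (-15) + (4) = -272; answer -272
Part IV: U3 = -272; c = 272; squarings mod 629: 197^1=197, 197^2=440, 197^4=497, 197^8=441, 197^16=120, 197^32=562, 197^64=86, 197^128=477, 197^256=460; 197^272 = 197^16 * 197^256 = 477 (mod 629); answer 477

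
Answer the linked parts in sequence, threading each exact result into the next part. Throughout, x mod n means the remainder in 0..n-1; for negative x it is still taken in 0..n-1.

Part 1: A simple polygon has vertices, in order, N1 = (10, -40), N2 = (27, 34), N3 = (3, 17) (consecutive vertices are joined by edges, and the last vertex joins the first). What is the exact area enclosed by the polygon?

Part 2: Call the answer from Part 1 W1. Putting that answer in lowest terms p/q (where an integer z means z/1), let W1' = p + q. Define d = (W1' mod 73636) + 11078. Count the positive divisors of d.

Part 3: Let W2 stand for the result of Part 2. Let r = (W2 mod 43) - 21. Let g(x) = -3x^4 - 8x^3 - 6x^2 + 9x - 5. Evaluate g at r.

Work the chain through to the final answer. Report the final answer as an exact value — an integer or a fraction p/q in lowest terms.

-69243

Part 1: cross terms: (10*34 - 27*-40)=1420, (27*17 - 3*34)=357, (3*-40 - 10*17)=-290; twice the area = |1487| = 1487; area = 1487/2; answer 1487/2
Part 2: W1 = 1487/2; threaded value p + q = 1489; d = 12567; 12567 = 3 * 59 * 71; number of divisors = (1+1) * (1+1) * (1+1) = 8; answer 8
Part 3: W2 = 8; r = -13; -3*(-13)^4 - 8*(-13)^3 - 6*(-13)^2 + 9*(-13)^1 - 5 = (-85683) + (17576) + (-1014) + (-117) + (-5) = -69243; answer -69243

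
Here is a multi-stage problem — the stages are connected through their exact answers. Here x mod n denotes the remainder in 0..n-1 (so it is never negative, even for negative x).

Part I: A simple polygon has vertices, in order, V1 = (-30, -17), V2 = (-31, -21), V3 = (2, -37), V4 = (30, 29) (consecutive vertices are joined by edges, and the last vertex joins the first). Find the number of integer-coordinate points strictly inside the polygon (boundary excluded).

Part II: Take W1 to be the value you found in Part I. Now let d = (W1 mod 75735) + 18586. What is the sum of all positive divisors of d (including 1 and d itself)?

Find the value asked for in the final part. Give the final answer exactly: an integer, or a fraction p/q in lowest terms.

32340

Part I: cross terms: (-30*-21 - -31*-17)=103, (-31*-37 - 2*-21)=1189, (2*29 - 30*-37)=1168, (30*-17 - -30*29)=360; twice the area = |2820| = 2820; area = 1410; boundary points = 1 + 1 + 2 + 2 = 6; strictly interior points = area - boundary/2 + 1 = 1408; answer 1408
Part II: W1 = 1408; d = 19994; 19994 = 2 * 13 * 769; sigma = (1 + 2) * (1 + 13) * (1 + 769) = 3 * 14 * 770 = 32340; answer 32340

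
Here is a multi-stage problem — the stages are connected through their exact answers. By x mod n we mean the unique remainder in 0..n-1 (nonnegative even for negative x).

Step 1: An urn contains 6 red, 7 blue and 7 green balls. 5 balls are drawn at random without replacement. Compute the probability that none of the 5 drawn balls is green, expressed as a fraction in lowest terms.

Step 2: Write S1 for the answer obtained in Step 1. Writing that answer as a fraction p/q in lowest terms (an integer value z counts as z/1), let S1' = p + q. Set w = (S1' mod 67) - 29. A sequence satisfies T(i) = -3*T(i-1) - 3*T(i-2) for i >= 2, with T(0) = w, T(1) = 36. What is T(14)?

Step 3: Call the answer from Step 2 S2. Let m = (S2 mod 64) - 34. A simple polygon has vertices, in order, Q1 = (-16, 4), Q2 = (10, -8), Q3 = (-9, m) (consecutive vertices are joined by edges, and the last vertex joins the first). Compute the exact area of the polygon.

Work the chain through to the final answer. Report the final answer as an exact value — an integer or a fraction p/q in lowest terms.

Step 1: total draws C(20,5) = 15504; favorable C(13,5) = 1287; P = 429/5168; answer 429/5168
Step 2: S1 = 429/5168; threaded value p + q = 5597; w = 7; T(2) = -3*(36) - 3*(7) = -129; iterating: T(2)=-129, T(3)=279, T(4)=-450, T(5)=513, T(6)=-189, T(7)=-972, T(8)=3483, T(9)=-7533, T(10)=12150, T(11)=-13851, T(12)=5103, T(13)=26244, T(14)=-94041; answer -94041
Step 3: S2 = -94041; m = 5; cross terms: (-16*-8 - 10*4)=88, (10*5 - -9*-8)=-22, (-9*4 - -16*5)=44; twice the area = |110| = 110; area = 55; answer 55

55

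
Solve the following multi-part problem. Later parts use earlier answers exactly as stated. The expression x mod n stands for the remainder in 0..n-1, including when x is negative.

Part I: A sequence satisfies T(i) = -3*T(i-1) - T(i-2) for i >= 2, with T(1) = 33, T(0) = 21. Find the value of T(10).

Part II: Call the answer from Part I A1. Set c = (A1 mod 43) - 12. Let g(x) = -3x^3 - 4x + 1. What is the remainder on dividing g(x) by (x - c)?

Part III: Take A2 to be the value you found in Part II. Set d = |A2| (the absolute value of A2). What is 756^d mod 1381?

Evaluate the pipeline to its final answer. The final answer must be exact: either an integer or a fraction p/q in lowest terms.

209

Part I: T(2) = -3*(33) - 1*(21) = -120; iterating: T(2)=-120, T(3)=327, T(4)=-861, T(5)=2256, T(6)=-5907, T(7)=15465, T(8)=-40488, T(9)=105999, T(10)=-277509; answer -277509
Part II: A1 = -277509; c = 1; remainder = value at the root: -3*(1)^3 - 4*(1)^1 + 1 = (-3) + (-4) + (1) = -6; answer -6
Part III: A2 = -6; d = 6; squarings mod 1381: 756^1=756, 756^2=1183, 756^4=536; 756^6 = 756^2 * 756^4 = 209 (mod 1381); answer 209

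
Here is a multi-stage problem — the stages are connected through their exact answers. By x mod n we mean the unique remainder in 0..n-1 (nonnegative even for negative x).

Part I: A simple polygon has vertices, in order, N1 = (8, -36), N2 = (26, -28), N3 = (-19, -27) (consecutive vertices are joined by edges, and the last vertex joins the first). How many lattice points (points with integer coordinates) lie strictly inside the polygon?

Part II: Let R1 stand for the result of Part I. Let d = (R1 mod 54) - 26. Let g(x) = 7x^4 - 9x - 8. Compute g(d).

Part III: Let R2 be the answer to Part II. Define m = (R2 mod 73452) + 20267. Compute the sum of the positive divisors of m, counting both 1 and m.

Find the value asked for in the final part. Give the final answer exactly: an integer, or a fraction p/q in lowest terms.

23800

Part I: cross terms: (8*-28 - 26*-36)=712, (26*-27 - -19*-28)=-1234, (-19*-36 - 8*-27)=900; twice the area = |378| = 378; area = 189; boundary points = 2 + 1 + 9 = 12; strictly interior points = area - boundary/2 + 1 = 184; answer 184
Part II: R1 = 184; d = -4; 7*(-4)^4 - 9*(-4)^1 - 8 = (1792) + (36) + (-8) = 1820; answer 1820
Part III: R2 = 1820; m = 22087; 22087 = 13 * 1699; sigma = (1 + 13) * (1 + 1699) = 14 * 1700 = 23800; answer 23800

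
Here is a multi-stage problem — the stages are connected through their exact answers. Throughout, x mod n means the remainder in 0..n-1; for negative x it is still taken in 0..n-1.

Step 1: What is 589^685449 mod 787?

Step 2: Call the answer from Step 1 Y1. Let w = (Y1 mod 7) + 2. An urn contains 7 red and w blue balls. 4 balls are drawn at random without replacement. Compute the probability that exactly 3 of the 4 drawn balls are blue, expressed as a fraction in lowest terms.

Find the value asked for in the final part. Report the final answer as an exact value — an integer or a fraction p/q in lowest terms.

Step 1: squarings mod 787: 589^1=589, 589^2=641, 589^4=67, 589^8=554, 589^16=773, 589^32=196, 589^64=640, 589^128=360, 589^256=532, 589^512=491, 589^1024=259, 589^2048=186, 589^4096=755, 589^8192=237, 589^16384=292, 589^32768=268, 589^65536=207, 589^131072=351, 589^262144=429, 589^524288=670; 589^685449 = 589^1 * 589^8 * 589^128 * 589^256 * 589^1024 * 589^4096 * 589^8192 * 589^16384 * 589^131072 * 589^524288 = 402 (mod 787); answer 402
Step 2: Y1 = 402; w = 5; total draws C(12,4) = 495; favorable C(5,3)*C(7,1) = 70; P = 14/99; answer 14/99

14/99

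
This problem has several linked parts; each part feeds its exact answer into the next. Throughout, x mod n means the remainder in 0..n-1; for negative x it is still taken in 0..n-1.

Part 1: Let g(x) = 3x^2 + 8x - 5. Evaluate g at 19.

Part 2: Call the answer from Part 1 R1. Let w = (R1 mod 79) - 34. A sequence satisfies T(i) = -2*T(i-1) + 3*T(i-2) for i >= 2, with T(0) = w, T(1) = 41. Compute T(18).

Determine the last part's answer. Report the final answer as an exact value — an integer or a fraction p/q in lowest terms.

-2905653649

Part 1: 3*(19)^2 + 8*(19)^1 - 5 = (1083) + (152) + (-5) = 1230; answer 1230
Part 2: R1 = 1230; w = 11; T(2) = -2*(41) + 3*(11) = -49; iterating: T(2)=-49, T(3)=221, T(4)=-589, T(5)=1841, T(6)=-5449, T(7)=16421, T(8)=-49189, T(9)=147641, T(10)=-442849, T(11)=1328621, T(12)=-3985789, T(13)=11957441, T(14)=-35872249, T(15)=107616821, T(16)=-322850389, T(17)=968551241, T(18)=-2905653649; answer -2905653649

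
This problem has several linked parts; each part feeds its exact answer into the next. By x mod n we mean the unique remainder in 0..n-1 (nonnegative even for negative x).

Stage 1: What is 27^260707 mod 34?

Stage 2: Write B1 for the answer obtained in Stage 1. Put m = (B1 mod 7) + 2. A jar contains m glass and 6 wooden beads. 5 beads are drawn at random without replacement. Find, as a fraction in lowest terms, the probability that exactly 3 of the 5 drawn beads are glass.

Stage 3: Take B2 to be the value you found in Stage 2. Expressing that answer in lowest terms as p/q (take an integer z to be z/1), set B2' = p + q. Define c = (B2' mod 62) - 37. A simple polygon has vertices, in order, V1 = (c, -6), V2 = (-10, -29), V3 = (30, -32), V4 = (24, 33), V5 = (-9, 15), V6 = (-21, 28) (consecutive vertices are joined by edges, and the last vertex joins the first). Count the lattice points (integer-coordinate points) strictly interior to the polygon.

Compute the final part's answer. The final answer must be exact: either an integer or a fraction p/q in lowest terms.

Stage 1: squarings mod 34: 27^1=27, 27^2=15, 27^4=21, 27^8=33, 27^16=1, 27^32=1, 27^64=1, 27^128=1, 27^256=1, 27^512=1, 27^1024=1, 27^2048=1, 27^4096=1, 27^8192=1, 27^16384=1, 27^32768=1, 27^65536=1, 27^131072=1; 27^260707 = 27^1 * 27^2 * 27^32 * 27^64 * 27^512 * 27^2048 * 27^4096 * 27^8192 * 27^16384 * 27^32768 * 27^65536 * 27^131072 = 31 (mod 34); answer 31
Stage 2: B1 = 31; m = 5; total draws C(11,5) = 462; favorable C(5,3)*C(6,2) = 150; P = 25/77; answer 25/77
Stage 3: B2 = 25/77; threaded value p + q = 102; c = 3; cross terms: (3*-29 - -10*-6)=-147, (-10*-32 - 30*-29)=1190, (30*33 - 24*-32)=1758, (24*15 - -9*33)=657, (-9*28 - -21*15)=63, (-21*-6 - 3*28)=42; twice the area = |3563| = 3563; area = 3563/2; boundary points = 1 + 1 + 1 + 3 + 1 + 2 = 9; strictly interior points = area - boundary/2 + 1 = 1778; answer 1778

1778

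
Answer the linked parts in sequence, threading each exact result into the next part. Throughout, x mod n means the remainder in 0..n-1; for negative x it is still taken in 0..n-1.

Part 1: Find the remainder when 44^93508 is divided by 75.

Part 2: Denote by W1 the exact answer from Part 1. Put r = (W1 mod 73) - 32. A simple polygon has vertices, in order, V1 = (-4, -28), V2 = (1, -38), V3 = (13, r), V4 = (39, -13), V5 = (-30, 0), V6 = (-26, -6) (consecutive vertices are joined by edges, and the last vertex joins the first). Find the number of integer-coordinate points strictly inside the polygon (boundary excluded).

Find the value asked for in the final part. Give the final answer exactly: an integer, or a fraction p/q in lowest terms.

788

Part 1: squarings mod 75: 44^1=44, 44^2=61, 44^4=46, 44^8=16, 44^16=31, 44^32=61, 44^64=46, 44^128=16, 44^256=31, 44^512=61, 44^1024=46, 44^2048=16, 44^4096=31, 44^8192=61, 44^16384=46, 44^32768=16, 44^65536=31; 44^93508 = 44^4 * 44^64 * 44^256 * 44^1024 * 44^2048 * 44^8192 * 44^16384 * 44^65536 = 16 (mod 75); answer 16
Part 2: W1 = 16; r = -16; cross terms: (-4*-38 - 1*-28)=180, (1*-16 - 13*-38)=478, (13*-13 - 39*-16)=455, (39*0 - -30*-13)=-390, (-30*-6 - -26*0)=180, (-26*-28 - -4*-6)=704; twice the area = |1607| = 1607; area = 1607/2; boundary points = 5 + 2 + 1 + 1 + 2 + 22 = 33; strictly interior points = area - boundary/2 + 1 = 788; answer 788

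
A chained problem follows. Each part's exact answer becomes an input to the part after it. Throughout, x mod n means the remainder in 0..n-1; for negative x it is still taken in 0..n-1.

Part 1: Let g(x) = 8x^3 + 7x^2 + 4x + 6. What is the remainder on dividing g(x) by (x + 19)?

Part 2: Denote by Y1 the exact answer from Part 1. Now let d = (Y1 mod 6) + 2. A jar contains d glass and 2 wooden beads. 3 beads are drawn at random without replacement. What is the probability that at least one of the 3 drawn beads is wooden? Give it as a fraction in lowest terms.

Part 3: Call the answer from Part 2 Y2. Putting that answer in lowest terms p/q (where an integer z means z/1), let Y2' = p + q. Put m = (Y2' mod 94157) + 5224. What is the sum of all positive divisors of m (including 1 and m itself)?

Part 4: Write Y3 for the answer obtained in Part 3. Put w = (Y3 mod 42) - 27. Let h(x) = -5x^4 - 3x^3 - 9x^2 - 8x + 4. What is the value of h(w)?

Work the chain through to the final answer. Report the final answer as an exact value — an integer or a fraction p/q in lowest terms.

-377

Part 1: remainder = value at the root: 8*(-19)^3 + 7*(-19)^2 + 4*(-19)^1 + 6 = (-54872) + (2527) + (-76) + (6) = -52415; answer -52415
Part 2: Y1 = -52415; d = 3; total draws C(5,3) = 10; complement C(3,3) = 1; favorable 10 - 1 = 9; P = 9/10; answer 9/10
Part 3: Y2 = 9/10; threaded value p + q = 19; m = 5243; 5243 = 7^2 * 107; sigma = (1 + 7 + 49) * (1 + 107) = 57 * 108 = 6156; answer 6156
Part 4: Y3 = 6156; w = -3; -5*(-3)^4 - 3*(-3)^3 - 9*(-3)^2 - 8*(-3)^1 + 4 = (-405) + (81) + (-81) + (24) + (4) = -377; answer -377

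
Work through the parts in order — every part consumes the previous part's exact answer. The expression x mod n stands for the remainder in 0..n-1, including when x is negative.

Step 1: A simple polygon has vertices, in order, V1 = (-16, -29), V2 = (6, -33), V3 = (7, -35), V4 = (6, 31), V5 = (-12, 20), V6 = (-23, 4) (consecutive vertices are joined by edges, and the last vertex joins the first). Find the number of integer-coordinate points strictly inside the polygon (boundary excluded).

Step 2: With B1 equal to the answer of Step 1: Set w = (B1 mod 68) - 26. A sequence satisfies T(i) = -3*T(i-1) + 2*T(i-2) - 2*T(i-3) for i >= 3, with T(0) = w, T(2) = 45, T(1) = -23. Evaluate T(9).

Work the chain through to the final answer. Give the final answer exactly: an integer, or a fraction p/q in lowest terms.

-477737

Step 1: cross terms: (-16*-33 - 6*-29)=702, (6*-35 - 7*-33)=21, (7*31 - 6*-35)=427, (6*20 - -12*31)=492, (-12*4 - -23*20)=412, (-23*-29 - -16*4)=731; twice the area = |2785| = 2785; area = 2785/2; boundary points = 2 + 1 + 1 + 1 + 1 + 1 = 7; strictly interior points = area - boundary/2 + 1 = 1390; answer 1390
Step 2: B1 = 1390; w = 4; T(3) = -3*(45) + 2*(-23) - 2*(4) = -189; iterating: T(3)=-189, T(4)=703, T(5)=-2577, T(6)=9515, T(7)=-35105, T(8)=129499, T(9)=-477737; answer -477737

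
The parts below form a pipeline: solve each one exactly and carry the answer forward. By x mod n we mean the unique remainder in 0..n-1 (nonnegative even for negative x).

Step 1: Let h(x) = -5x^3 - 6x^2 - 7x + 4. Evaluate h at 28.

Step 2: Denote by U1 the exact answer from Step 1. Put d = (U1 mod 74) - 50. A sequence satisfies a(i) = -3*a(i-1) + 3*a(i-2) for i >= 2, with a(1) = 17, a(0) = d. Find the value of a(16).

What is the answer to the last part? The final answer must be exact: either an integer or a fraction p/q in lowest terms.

Step 1: -5*(28)^3 - 6*(28)^2 - 7*(28)^1 + 4 = (-109760) + (-4704) + (-196) + (4) = -114656; answer -114656
Step 2: U1 = -114656; d = -6; a(2) = -3*(17) + 3*(-6) = -69; iterating: a(2)=-69, a(3)=258, a(4)=-981, a(5)=3717, a(6)=-14094, a(7)=53433, a(8)=-202581, a(9)=768042, a(10)=-2911869, a(11)=11039733, a(12)=-41854806, a(13)=158683617, a(14)=-601615269, a(15)=2280896658, a(16)=-8647535781; answer -8647535781

-8647535781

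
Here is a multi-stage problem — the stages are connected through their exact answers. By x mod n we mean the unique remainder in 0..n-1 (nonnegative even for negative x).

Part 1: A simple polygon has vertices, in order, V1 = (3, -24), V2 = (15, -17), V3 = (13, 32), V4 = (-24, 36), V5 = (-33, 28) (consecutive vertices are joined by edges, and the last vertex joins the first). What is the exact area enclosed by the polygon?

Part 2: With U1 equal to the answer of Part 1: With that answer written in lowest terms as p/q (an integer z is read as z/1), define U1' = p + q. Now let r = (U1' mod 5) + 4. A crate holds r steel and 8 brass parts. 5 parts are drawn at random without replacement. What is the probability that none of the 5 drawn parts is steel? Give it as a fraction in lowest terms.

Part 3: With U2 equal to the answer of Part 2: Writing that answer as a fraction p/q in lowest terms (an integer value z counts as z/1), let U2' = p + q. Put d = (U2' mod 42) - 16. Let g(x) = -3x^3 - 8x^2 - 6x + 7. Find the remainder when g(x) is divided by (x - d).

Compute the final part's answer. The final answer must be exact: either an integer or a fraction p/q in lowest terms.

-52018

Part 1: cross terms: (3*-17 - 15*-24)=309, (15*32 - 13*-17)=701, (13*36 - -24*32)=1236, (-24*28 - -33*36)=516, (-33*-24 - 3*28)=708; twice the area = |3470| = 3470; area = 1735; answer 1735
Part 2: U1 = 1735; threaded value p + q = 1736; r = 5; total draws C(13,5) = 1287; favorable C(8,5) = 56; P = 56/1287; answer 56/1287
Part 3: U2 = 56/1287; threaded value p + q = 1343; d = 25; remainder = value at the root: -3*(25)^3 - 8*(25)^2 - 6*(25)^1 + 7 = (-46875) + (-5000) + (-150) + (7) = -52018; answer -52018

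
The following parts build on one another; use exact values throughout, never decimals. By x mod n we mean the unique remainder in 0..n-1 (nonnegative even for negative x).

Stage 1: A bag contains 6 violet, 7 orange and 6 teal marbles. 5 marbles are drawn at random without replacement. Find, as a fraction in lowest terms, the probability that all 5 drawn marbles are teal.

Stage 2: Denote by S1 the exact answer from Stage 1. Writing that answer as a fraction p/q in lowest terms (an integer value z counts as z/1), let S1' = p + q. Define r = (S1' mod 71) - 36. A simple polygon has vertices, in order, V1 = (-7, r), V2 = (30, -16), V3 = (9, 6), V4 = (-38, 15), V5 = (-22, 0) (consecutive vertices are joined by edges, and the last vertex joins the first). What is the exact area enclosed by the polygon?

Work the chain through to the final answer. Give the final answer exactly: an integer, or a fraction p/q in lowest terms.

Stage 1: total draws C(19,5) = 11628; favorable C(6,5) = 6; P = 1/1938; answer 1/1938
Stage 2: S1 = 1/1938; threaded value p + q = 1939; r = -14; cross terms: (-7*-16 - 30*-14)=532, (30*6 - 9*-16)=324, (9*15 - -38*6)=363, (-38*0 - -22*15)=330, (-22*-14 - -7*0)=308; twice the area = |1857| = 1857; area = 1857/2; answer 1857/2

1857/2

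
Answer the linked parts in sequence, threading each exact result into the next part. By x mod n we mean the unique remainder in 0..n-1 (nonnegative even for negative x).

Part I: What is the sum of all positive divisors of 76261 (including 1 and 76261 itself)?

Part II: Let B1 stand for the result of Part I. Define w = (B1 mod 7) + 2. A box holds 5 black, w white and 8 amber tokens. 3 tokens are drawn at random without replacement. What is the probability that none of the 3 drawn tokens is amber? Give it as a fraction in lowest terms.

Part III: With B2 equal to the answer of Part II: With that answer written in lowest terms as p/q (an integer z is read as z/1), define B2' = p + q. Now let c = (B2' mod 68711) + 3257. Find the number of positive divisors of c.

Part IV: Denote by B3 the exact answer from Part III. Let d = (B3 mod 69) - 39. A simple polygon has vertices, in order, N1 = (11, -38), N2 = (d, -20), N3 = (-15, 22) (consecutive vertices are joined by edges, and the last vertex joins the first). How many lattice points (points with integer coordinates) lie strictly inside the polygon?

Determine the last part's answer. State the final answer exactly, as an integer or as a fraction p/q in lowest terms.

1144

Part I: 76261 is prime, so its only divisors are 1 and 76261; sigma = 1 + 76261 = 76262; answer 76262
Part II: B1 = 76262; w = 6; total draws C(19,3) = 969; favorable C(11,3) = 165; P = 55/323; answer 55/323
Part III: B2 = 55/323; threaded value p + q = 378; c = 3635; 3635 = 5 * 727; number of divisors = (1+1) * (1+1) = 4; answer 4
Part IV: B3 = 4; d = -35; cross terms: (11*-20 - -35*-38)=-1550, (-35*22 - -15*-20)=-1070, (-15*-38 - 11*22)=328; twice the area = |-2292| = 2292; area = 1146; boundary points = 2 + 2 + 2 = 6; strictly interior points = area - boundary/2 + 1 = 1144; answer 1144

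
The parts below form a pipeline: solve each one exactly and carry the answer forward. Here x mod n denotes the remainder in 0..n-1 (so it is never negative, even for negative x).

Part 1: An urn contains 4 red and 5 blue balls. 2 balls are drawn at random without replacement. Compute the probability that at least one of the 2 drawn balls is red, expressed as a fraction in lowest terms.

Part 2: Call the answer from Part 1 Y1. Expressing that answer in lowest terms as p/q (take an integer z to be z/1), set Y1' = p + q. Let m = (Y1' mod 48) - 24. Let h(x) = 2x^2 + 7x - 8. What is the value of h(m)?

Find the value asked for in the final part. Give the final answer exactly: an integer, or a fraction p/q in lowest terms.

Part 1: total draws C(9,2) = 36; complement C(5,2) = 10; favorable 36 - 10 = 26; P = 13/18; answer 13/18
Part 2: Y1 = 13/18; threaded value p + q = 31; m = 7; 2*(7)^2 + 7*(7)^1 - 8 = (98) + (49) + (-8) = 139; answer 139

139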